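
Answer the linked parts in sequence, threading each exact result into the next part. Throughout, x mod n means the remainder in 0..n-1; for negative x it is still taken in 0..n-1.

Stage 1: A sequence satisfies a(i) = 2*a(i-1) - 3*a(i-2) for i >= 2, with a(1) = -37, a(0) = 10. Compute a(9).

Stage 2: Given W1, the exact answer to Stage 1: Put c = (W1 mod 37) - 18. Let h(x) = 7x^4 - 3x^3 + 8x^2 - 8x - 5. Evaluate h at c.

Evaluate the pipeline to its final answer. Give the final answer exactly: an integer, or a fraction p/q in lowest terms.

1691

Stage 1: a(2) = 2*(-37) - 3*(10) = -104; iterating: a(2)=-104, a(3)=-97, a(4)=118, a(5)=527, a(6)=700, a(7)=-181, a(8)=-2462, a(9)=-4381; answer -4381
Stage 2: W1 = -4381; c = 4; 7*(4)^4 - 3*(4)^3 + 8*(4)^2 - 8*(4)^1 - 5 = (1792) + (-192) + (128) + (-32) + (-5) = 1691; answer 1691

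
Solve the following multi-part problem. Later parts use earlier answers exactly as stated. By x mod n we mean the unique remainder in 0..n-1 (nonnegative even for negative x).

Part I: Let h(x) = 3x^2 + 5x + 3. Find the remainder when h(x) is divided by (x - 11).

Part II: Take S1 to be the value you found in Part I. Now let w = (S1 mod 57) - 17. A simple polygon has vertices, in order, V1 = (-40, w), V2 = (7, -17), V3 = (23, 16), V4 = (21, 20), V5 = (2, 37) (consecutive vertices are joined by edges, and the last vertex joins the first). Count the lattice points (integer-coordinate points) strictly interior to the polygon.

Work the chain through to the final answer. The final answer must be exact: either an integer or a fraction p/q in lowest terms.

1747

Part I: remainder = value at the root: 3*(11)^2 + 5*(11)^1 + 3 = (363) + (55) + (3) = 421; answer 421
Part II: S1 = 421; w = 5; cross terms: (-40*-17 - 7*5)=645, (7*16 - 23*-17)=503, (23*20 - 21*16)=124, (21*37 - 2*20)=737, (2*5 - -40*37)=1490; twice the area = |3499| = 3499; area = 3499/2; boundary points = 1 + 1 + 2 + 1 + 2 = 7; strictly interior points = area - boundary/2 + 1 = 1747; answer 1747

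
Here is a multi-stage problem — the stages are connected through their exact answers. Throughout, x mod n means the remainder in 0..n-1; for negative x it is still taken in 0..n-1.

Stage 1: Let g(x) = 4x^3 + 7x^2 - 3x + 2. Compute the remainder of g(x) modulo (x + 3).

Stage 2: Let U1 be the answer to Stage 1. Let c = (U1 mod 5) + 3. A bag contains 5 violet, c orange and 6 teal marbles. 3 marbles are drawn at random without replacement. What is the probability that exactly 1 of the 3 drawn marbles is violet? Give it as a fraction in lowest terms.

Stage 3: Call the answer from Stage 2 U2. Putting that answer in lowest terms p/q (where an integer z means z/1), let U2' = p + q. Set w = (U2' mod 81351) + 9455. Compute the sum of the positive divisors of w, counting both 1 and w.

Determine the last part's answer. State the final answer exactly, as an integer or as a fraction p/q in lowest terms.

13440

Stage 1: remainder = value at the root: 4*(-3)^3 + 7*(-3)^2 - 3*(-3)^1 + 2 = (-108) + (63) + (9) + (2) = -34; answer -34
Stage 2: U1 = -34; c = 4; total draws C(15,3) = 455; favorable C(5,1)*C(10,2) = 225; P = 45/91; answer 45/91
Stage 3: U2 = 45/91; threaded value p + q = 136; w = 9591; 9591 = 3 * 23 * 139; sigma = (1 + 3) * (1 + 23) * (1 + 139) = 4 * 24 * 140 = 13440; answer 13440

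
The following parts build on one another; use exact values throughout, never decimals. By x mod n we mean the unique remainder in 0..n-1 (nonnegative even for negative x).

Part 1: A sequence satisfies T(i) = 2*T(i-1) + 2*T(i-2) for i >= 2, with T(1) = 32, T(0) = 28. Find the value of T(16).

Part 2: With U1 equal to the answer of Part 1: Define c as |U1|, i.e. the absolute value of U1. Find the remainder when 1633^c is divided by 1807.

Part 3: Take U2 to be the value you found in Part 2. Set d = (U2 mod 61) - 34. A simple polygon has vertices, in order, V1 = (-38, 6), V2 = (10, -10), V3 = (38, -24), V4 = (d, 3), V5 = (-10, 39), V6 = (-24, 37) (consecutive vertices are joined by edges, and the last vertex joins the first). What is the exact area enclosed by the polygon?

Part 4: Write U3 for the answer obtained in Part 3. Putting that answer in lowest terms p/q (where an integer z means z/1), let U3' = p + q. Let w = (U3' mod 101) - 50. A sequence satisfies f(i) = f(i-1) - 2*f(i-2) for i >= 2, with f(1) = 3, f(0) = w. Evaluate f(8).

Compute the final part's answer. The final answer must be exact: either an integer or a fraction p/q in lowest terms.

Part 1: T(2) = 2*(32) + 2*(28) = 120; iterating: T(2)=120, T(3)=304, T(4)=848, T(5)=2304, T(6)=6304, T(7)=17216, T(8)=47040, T(9)=128512, T(10)=351104, T(11)=959232, T(12)=2620672, T(13)=7159808, T(14)=19560960, T(15)=53441536, T(16)=146004992; answer 146004992
Part 2: U1 = 146004992; c = 146004992; squarings mod 1807: 1633^1=1633, 1633^2=1364, 1633^4=1093, 1633^8=222, 1633^16=495, 1633^32=1080, 1633^64=885, 1633^128=794, 1633^256=1600, 1633^512=1288, 1633^1024=118, 1633^2048=1275, 1633^4096=1132, 1633^8192=261, 1633^16384=1262, 1633^32768=677, 1633^65536=1158, 1633^131072=170, 1633^262144=1795, 1633^524288=144, 1633^1048576=859, 1633^2097152=625, 1633^4194304=313, 1633^8388608=391, 1633^16777216=1093, 1633^33554432=222, 1633^67108864=495, 1633^134217728=1080; 1633^146004992 = 1633^1024 * 1633^2048 * 1633^4096 * 1633^16384 * 1633^32768 * 1633^65536 * 1633^131072 * 1633^1048576 * 1633^2097152 * 1633^8388608 * 1633^134217728 = 144 (mod 1807); answer 144
Part 3: U2 = 144; d = -12; cross terms: (-38*-10 - 10*6)=320, (10*-24 - 38*-10)=140, (38*3 - -12*-24)=-174, (-12*39 - -10*3)=-438, (-10*37 - -24*39)=566, (-24*6 - -38*37)=1262; twice the area = |1676| = 1676; area = 838; answer 838
Part 4: U3 = 838; threaded value p + q = 839; w = -19; f(2) = 1*(3) - 2*(-19) = 41; iterating: f(2)=41, f(3)=35, f(4)=-47, f(5)=-117, f(6)=-23, f(7)=211, f(8)=257; answer 257

257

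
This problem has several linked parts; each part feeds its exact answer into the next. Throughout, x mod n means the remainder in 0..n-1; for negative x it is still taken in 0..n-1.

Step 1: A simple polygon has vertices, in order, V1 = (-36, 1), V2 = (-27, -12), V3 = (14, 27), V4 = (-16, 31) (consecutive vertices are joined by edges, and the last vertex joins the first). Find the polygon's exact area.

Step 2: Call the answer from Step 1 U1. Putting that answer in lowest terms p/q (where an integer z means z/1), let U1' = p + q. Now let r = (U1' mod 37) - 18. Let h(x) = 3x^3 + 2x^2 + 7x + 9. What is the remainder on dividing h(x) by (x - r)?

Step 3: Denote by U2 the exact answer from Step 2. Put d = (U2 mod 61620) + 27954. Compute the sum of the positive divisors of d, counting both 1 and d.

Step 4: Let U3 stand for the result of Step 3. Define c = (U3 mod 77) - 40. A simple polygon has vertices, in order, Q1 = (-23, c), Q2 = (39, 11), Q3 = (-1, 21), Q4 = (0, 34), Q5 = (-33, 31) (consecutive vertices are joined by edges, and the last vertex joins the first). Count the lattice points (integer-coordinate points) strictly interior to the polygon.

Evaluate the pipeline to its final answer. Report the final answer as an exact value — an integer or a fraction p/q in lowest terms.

Step 1: cross terms: (-36*-12 - -27*1)=459, (-27*27 - 14*-12)=-561, (14*31 - -16*27)=866, (-16*1 - -36*31)=1100; twice the area = |1864| = 1864; area = 932; answer 932
Step 2: U1 = 932; threaded value p + q = 933; r = -10; remainder = value at the root: 3*(-10)^3 + 2*(-10)^2 + 7*(-10)^1 + 9 = (-3000) + (200) + (-70) + (9) = -2861; answer -2861
Step 3: U2 = -2861; d = 86713; 86713 = 11 * 7883; sigma = (1 + 11) * (1 + 7883) = 12 * 7884 = 94608; answer 94608
Step 4: U3 = 94608; c = 12; cross terms: (-23*11 - 39*12)=-721, (39*21 - -1*11)=830, (-1*34 - 0*21)=-34, (0*31 - -33*34)=1122, (-33*12 - -23*31)=317; twice the area = |1514| = 1514; area = 757; boundary points = 1 + 10 + 1 + 3 + 1 = 16; strictly interior points = area - boundary/2 + 1 = 750; answer 750

750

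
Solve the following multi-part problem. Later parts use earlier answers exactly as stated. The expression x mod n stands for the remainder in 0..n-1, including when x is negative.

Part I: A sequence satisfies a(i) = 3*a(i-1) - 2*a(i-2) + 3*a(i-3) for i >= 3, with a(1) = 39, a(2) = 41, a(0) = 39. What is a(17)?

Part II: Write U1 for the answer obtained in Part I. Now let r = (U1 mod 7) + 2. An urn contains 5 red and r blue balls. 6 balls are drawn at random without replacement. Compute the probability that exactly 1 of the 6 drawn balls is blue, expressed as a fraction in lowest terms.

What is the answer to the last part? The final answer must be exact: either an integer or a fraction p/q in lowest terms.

1/42

Part I: a(3) = 3*(41) - 2*(39) + 3*(39) = 162; iterating: a(3)=162, a(4)=521, a(5)=1362, a(6)=3530, a(7)=9429, a(8)=25313, a(9)=67671, a(10)=180674, a(11)=482619, a(12)=1289522, a(13)=3445350, a(14)=9204863, a(15)=24592455, a(16)=65703689, a(17)=175540746; answer 175540746
Part II: U1 = 175540746; r = 5; total draws C(10,6) = 210; favorable C(5,1)*C(5,5) = 5; P = 1/42; answer 1/42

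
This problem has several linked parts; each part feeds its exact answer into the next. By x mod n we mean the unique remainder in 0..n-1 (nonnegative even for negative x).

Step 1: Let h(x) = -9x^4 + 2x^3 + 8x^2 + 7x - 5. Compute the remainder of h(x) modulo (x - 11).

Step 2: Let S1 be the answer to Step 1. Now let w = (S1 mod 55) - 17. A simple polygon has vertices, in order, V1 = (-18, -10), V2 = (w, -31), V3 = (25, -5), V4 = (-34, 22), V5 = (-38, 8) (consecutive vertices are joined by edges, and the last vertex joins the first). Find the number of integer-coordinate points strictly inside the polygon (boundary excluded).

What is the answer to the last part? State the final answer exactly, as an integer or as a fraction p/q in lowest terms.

Step 1: remainder = value at the root: -9*(11)^4 + 2*(11)^3 + 8*(11)^2 + 7*(11)^1 - 5 = (-131769) + (2662) + (968) + (77) + (-5) = -128067; answer -128067
Step 2: S1 = -128067; w = 11; cross terms: (-18*-31 - 11*-10)=668, (11*-5 - 25*-31)=720, (25*22 - -34*-5)=380, (-34*8 - -38*22)=564, (-38*-10 - -18*8)=524; twice the area = |2856| = 2856; area = 1428; boundary points = 1 + 2 + 1 + 2 + 2 = 8; strictly interior points = area - boundary/2 + 1 = 1425; answer 1425

1425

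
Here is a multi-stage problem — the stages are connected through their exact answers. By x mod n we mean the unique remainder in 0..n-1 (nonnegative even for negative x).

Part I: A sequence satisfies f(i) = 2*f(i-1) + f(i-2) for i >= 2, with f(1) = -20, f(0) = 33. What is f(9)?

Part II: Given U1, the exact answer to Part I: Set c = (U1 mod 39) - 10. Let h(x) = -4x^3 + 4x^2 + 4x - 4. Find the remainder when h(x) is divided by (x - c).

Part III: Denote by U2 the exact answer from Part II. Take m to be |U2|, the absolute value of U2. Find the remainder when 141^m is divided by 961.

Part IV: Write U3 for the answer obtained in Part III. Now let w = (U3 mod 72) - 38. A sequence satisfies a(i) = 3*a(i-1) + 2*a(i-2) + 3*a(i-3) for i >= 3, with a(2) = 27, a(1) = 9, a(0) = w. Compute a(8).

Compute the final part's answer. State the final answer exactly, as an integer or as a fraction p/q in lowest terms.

Part I: f(2) = 2*(-20) + 1*(33) = -7; iterating: f(2)=-7, f(3)=-34, f(4)=-75, f(5)=-184, f(6)=-443, f(7)=-1070, f(8)=-2583, f(9)=-6236; answer -6236
Part II: U1 = -6236; c = -6; remainder = value at the root: -4*(-6)^3 + 4*(-6)^2 + 4*(-6)^1 - 4 = (864) + (144) + (-24) + (-4) = 980; answer 980
Part III: U2 = 980; m = 980; squarings mod 961: 141^1=141, 141^2=661, 141^4=627, 141^8=80, 141^16=634, 141^32=258, 141^64=255, 141^128=638, 141^256=541, 141^512=537; 141^980 = 141^4 * 141^16 * 141^64 * 141^128 * 141^256 * 141^512 = 904 (mod 961); answer 904
Part IV: U3 = 904; w = 2; a(3) = 3*(27) + 2*(9) + 3*(2) = 105; iterating: a(3)=105, a(4)=396, a(5)=1479, a(6)=5544, a(7)=20778, a(8)=77859; answer 77859

77859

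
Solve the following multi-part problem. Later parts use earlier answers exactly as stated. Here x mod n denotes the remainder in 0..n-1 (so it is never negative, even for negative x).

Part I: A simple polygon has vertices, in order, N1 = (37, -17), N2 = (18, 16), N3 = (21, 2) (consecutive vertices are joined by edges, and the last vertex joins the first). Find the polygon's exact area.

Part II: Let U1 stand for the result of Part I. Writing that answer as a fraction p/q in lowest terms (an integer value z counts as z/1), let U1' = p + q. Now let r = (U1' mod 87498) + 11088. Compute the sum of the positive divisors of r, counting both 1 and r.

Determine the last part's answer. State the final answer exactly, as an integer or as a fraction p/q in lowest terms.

Part I: cross terms: (37*16 - 18*-17)=898, (18*2 - 21*16)=-300, (21*-17 - 37*2)=-431; twice the area = |167| = 167; area = 167/2; answer 167/2
Part II: U1 = 167/2; threaded value p + q = 169; r = 11257; 11257 is prime, so its only divisors are 1 and 11257; sigma = 1 + 11257 = 11258; answer 11258

11258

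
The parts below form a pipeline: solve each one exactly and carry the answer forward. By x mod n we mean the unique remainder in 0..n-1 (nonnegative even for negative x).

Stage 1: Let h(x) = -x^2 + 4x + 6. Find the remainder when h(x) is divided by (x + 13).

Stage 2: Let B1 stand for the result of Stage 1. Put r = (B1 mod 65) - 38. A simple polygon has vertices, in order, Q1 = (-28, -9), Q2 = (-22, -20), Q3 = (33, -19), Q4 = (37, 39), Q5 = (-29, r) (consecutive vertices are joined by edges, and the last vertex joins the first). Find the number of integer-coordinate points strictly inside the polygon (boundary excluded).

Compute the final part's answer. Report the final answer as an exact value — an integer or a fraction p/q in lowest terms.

Stage 1: remainder = value at the root: -1*(-13)^2 + 4*(-13)^1 + 6 = (-169) + (-52) + (6) = -215; answer -215
Stage 2: B1 = -215; r = 7; cross terms: (-28*-20 - -22*-9)=362, (-22*-19 - 33*-20)=1078, (33*39 - 37*-19)=1990, (37*7 - -29*39)=1390, (-29*-9 - -28*7)=457; twice the area = |5277| = 5277; area = 5277/2; boundary points = 1 + 1 + 2 + 2 + 1 = 7; strictly interior points = area - boundary/2 + 1 = 2636; answer 2636

2636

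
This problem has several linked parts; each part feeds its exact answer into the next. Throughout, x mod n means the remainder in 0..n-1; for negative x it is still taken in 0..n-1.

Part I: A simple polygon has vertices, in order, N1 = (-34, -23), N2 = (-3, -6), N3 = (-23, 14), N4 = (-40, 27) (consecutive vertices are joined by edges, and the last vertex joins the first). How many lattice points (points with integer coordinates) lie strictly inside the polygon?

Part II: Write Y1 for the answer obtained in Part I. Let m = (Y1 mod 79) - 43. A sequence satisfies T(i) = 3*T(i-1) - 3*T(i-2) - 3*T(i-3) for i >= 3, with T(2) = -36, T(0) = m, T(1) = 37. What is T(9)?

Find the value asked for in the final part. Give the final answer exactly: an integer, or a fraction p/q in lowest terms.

Part I: cross terms: (-34*-6 - -3*-23)=135, (-3*14 - -23*-6)=-180, (-23*27 - -40*14)=-61, (-40*-23 - -34*27)=1838; twice the area = |1732| = 1732; area = 866; boundary points = 1 + 20 + 1 + 2 = 24; strictly interior points = area - boundary/2 + 1 = 855; answer 855
Part II: Y1 = 855; m = 22; T(3) = 3*(-36) - 3*(37) - 3*(22) = -285; iterating: T(3)=-285, T(4)=-858, T(5)=-1611, T(6)=-1404, T(7)=3195, T(8)=18630, T(9)=50517; answer 50517

50517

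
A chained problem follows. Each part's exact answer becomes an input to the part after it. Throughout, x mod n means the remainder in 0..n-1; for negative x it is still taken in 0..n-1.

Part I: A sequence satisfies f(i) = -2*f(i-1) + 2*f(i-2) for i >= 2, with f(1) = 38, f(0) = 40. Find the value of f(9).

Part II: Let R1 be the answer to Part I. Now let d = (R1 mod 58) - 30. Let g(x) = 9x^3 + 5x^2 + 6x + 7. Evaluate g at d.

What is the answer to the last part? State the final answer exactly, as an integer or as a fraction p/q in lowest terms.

-238673

Part I: f(2) = -2*(38) + 2*(40) = 4; iterating: f(2)=4, f(3)=68, f(4)=-128, f(5)=392, f(6)=-1040, f(7)=2864, f(8)=-7808, f(9)=21344; answer 21344
Part II: R1 = 21344; d = -30; 9*(-30)^3 + 5*(-30)^2 + 6*(-30)^1 + 7 = (-243000) + (4500) + (-180) + (7) = -238673; answer -238673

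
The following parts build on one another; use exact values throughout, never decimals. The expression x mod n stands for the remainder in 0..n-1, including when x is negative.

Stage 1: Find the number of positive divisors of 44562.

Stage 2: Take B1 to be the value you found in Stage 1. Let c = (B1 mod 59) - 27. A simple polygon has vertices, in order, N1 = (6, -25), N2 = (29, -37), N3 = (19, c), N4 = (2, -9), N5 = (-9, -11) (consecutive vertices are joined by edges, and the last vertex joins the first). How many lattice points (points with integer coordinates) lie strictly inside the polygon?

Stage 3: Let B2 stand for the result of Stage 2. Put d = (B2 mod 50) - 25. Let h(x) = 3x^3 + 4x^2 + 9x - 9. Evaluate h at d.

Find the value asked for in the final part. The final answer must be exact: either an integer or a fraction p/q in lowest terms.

-7583

Stage 1: 44562 = 2 * 3 * 7 * 1061; number of divisors = (1+1) * (1+1) * (1+1) * (1+1) = 16; answer 16
Stage 2: B1 = 16; c = -11; cross terms: (6*-37 - 29*-25)=503, (29*-11 - 19*-37)=384, (19*-9 - 2*-11)=-149, (2*-11 - -9*-9)=-103, (-9*-25 - 6*-11)=291; twice the area = |926| = 926; area = 463; boundary points = 1 + 2 + 1 + 1 + 1 = 6; strictly interior points = area - boundary/2 + 1 = 461; answer 461
Stage 3: B2 = 461; d = -14; 3*(-14)^3 + 4*(-14)^2 + 9*(-14)^1 - 9 = (-8232) + (784) + (-126) + (-9) = -7583; answer -7583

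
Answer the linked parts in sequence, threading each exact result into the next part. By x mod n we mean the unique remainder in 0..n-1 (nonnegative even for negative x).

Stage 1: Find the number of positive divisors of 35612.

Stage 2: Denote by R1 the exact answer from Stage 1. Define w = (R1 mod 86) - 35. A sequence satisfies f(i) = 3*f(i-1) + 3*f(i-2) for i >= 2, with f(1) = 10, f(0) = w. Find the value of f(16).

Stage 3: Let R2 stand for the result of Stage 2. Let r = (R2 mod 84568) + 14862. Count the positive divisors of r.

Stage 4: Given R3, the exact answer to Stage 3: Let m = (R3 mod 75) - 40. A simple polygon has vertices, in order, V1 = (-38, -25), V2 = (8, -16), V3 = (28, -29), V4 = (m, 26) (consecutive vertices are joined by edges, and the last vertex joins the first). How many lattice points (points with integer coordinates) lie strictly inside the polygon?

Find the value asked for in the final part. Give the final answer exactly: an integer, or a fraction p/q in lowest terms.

1301

Stage 1: 35612 = 2^2 * 29 * 307; number of divisors = (2+1) * (1+1) * (1+1) = 12; answer 12
Stage 2: R1 = 12; w = -23; f(2) = 3*(10) + 3*(-23) = -39; iterating: f(2)=-39, f(3)=-87, f(4)=-378, f(5)=-1395, f(6)=-5319, f(7)=-20142, f(8)=-76383, f(9)=-289575, f(10)=-1097874, f(11)=-4162347, f(12)=-15780663, f(13)=-59829030, f(14)=-226829079, f(15)=-859974327, f(16)=-3260410218; answer -3260410218
Stage 3: R2 = -3260410218; r = 39316; 39316 = 2^2 * 9829; number of divisors = (2+1) * (1+1) = 6; answer 6
Stage 4: R3 = 6; m = -34; cross terms: (-38*-16 - 8*-25)=808, (8*-29 - 28*-16)=216, (28*26 - -34*-29)=-258, (-34*-25 - -38*26)=1838; twice the area = |2604| = 2604; area = 1302; boundary points = 1 + 1 + 1 + 1 = 4; strictly interior points = area - boundary/2 + 1 = 1301; answer 1301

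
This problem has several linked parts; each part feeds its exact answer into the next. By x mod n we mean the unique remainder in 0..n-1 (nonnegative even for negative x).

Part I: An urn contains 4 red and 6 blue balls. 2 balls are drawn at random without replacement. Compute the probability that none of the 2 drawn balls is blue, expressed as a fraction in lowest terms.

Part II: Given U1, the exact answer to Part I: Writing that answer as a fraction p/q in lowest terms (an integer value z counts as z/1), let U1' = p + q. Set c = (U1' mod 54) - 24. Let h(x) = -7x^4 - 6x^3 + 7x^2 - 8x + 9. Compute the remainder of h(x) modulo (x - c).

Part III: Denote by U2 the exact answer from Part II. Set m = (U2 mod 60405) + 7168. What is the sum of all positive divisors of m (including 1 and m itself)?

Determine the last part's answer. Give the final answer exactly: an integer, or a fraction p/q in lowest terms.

Part I: total draws C(10,2) = 45; favorable C(4,2) = 6; P = 2/15; answer 2/15
Part II: U1 = 2/15; threaded value p + q = 17; c = -7; remainder = value at the root: -7*(-7)^4 - 6*(-7)^3 + 7*(-7)^2 - 8*(-7)^1 + 9 = (-16807) + (2058) + (343) + (56) + (9) = -14341; answer -14341
Part III: U2 = -14341; m = 53232; 53232 = 2^4 * 3 * 1109; sigma = (1 + 2 + 4 + 8 + 16) * (1 + 3) * (1 + 1109) = 31 * 4 * 1110 = 137640; answer 137640

137640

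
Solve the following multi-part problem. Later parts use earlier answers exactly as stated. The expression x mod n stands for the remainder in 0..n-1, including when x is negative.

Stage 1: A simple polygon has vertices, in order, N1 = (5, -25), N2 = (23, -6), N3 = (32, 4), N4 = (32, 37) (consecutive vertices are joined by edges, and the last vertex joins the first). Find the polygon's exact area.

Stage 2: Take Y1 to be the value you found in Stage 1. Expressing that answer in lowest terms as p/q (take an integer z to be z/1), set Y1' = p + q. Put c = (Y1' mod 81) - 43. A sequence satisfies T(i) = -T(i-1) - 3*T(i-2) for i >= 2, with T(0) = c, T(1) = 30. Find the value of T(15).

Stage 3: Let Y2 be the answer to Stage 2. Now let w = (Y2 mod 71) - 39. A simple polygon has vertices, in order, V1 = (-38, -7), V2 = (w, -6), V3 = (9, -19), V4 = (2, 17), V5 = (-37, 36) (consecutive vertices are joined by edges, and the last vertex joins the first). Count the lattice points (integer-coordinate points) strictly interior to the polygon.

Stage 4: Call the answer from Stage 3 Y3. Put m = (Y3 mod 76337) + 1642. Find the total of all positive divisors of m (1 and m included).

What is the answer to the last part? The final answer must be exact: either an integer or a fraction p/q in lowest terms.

3456

Stage 1: cross terms: (5*-6 - 23*-25)=545, (23*4 - 32*-6)=284, (32*37 - 32*4)=1056, (32*-25 - 5*37)=-985; twice the area = |900| = 900; area = 450; answer 450
Stage 2: Y1 = 450; threaded value p + q = 451; c = 3; T(2) = -1*(30) - 3*(3) = -39; iterating: T(2)=-39, T(3)=-51, T(4)=168, T(5)=-15, T(6)=-489, T(7)=534, T(8)=933, T(9)=-2535, T(10)=-264, T(11)=7869, T(12)=-7077, T(13)=-16530, T(14)=37761, T(15)=11829; answer 11829
Stage 3: Y2 = 11829; w = 4; cross terms: (-38*-6 - 4*-7)=256, (4*-19 - 9*-6)=-22, (9*17 - 2*-19)=191, (2*36 - -37*17)=701, (-37*-7 - -38*36)=1627; twice the area = |2753| = 2753; area = 2753/2; boundary points = 1 + 1 + 1 + 1 + 1 = 5; strictly interior points = area - boundary/2 + 1 = 1375; answer 1375
Stage 4: Y3 = 1375; m = 3017; 3017 = 7 * 431; sigma = (1 + 7) * (1 + 431) = 8 * 432 = 3456; answer 3456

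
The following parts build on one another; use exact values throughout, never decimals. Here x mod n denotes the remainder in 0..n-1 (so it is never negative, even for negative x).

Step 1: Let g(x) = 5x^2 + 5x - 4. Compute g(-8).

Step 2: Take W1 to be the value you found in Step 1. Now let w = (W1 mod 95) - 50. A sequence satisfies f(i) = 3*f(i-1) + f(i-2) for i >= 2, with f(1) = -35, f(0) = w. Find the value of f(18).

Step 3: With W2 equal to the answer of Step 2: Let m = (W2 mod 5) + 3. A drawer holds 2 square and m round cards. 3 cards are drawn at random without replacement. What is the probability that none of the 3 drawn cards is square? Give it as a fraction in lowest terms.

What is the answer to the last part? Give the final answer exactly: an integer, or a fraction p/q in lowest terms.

5/12

Step 1: 5*(-8)^2 + 5*(-8)^1 - 4 = (320) + (-40) + (-4) = 276; answer 276
Step 2: W1 = 276; w = 36; f(2) = 3*(-35) + 1*(36) = -69; iterating: f(2)=-69, f(3)=-242, f(4)=-795, f(5)=-2627, f(6)=-8676, f(7)=-28655, f(8)=-94641, f(9)=-312578, f(10)=-1032375, f(11)=-3409703, f(12)=-11261484, f(13)=-37194155, f(14)=-122843949, f(15)=-405726002, f(16)=-1340021955, f(17)=-4425791867, f(18)=-14617397556; answer -14617397556
Step 3: W2 = -14617397556; m = 7; total draws C(9,3) = 84; favorable C(7,3) = 35; P = 5/12; answer 5/12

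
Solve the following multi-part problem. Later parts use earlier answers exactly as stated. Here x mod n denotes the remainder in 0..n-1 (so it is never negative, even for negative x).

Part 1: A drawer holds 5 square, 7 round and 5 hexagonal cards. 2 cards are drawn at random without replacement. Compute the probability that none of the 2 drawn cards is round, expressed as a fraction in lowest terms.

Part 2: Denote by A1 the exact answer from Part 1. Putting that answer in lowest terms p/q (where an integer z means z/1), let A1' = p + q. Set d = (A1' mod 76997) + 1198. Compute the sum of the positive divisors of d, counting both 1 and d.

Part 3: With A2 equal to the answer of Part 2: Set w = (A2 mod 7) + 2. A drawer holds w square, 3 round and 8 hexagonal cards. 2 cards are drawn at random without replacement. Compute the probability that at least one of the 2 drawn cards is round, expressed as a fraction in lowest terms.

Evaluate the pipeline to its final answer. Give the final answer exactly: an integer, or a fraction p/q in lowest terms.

13/35

Part 1: total draws C(17,2) = 136; favorable C(10,2) = 45; P = 45/136; answer 45/136
Part 2: A1 = 45/136; threaded value p + q = 181; d = 1379; 1379 = 7 * 197; sigma = (1 + 7) * (1 + 197) = 8 * 198 = 1584; answer 1584
Part 3: A2 = 1584; w = 4; total draws C(15,2) = 105; complement C(12,2) = 66; favorable 105 - 66 = 39; P = 13/35; answer 13/35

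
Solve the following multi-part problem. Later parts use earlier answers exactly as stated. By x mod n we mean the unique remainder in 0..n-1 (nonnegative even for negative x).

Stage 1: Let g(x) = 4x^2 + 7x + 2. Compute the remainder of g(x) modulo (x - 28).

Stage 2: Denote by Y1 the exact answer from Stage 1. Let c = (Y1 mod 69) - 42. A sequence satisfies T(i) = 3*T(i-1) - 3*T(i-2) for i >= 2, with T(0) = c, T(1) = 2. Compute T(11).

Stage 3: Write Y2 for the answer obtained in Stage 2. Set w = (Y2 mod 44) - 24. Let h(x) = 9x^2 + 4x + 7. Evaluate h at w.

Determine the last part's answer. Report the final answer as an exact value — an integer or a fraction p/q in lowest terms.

Stage 1: remainder = value at the root: 4*(28)^2 + 7*(28)^1 + 2 = (3136) + (196) + (2) = 3334; answer 3334
Stage 2: Y1 = 3334; c = -20; T(2) = 3*(2) - 3*(-20) = 66; iterating: T(2)=66, T(3)=192, T(4)=378, T(5)=558, T(6)=540, T(7)=-54, T(8)=-1782, T(9)=-5184, T(10)=-10206, T(11)=-15066; answer -15066
Stage 3: Y2 = -15066; w = 2; 9*(2)^2 + 4*(2)^1 + 7 = (36) + (8) + (7) = 51; answer 51

51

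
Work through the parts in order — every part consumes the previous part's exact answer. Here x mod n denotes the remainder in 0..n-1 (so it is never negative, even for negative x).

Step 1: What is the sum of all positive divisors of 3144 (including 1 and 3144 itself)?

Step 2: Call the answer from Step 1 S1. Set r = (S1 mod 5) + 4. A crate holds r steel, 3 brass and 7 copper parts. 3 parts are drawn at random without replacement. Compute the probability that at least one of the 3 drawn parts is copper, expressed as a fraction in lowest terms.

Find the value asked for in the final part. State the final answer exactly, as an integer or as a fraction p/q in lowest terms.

47/52

Step 1: 3144 = 2^3 * 3 * 131; sigma = (1 + 2 + 4 + 8) * (1 + 3) * (1 + 131) = 15 * 4 * 132 = 7920; answer 7920
Step 2: S1 = 7920; r = 4; total draws C(14,3) = 364; complement C(7,3) = 35; favorable 364 - 35 = 329; P = 47/52; answer 47/52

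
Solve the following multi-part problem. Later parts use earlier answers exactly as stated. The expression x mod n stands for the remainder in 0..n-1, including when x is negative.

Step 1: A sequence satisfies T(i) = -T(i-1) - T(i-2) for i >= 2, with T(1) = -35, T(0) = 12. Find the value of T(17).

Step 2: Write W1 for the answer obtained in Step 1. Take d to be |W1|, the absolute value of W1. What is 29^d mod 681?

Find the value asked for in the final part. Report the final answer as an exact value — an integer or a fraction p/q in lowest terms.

308

Step 1: T(2) = -1*(-35) - 1*(12) = 23; iterating: T(2)=23, T(3)=12, T(4)=-35, T(5)=23, T(6)=12, T(7)=-35, T(8)=23, T(9)=12, T(10)=-35, T(11)=23, T(12)=12, T(13)=-35, T(14)=23, T(15)=12, T(16)=-35, T(17)=23; answer 23
Step 2: W1 = 23; d = 23; squarings mod 681: 29^1=29, 29^2=160, 29^4=403, 29^8=331, 29^16=601; 29^23 = 29^1 * 29^2 * 29^4 * 29^16 = 308 (mod 681); answer 308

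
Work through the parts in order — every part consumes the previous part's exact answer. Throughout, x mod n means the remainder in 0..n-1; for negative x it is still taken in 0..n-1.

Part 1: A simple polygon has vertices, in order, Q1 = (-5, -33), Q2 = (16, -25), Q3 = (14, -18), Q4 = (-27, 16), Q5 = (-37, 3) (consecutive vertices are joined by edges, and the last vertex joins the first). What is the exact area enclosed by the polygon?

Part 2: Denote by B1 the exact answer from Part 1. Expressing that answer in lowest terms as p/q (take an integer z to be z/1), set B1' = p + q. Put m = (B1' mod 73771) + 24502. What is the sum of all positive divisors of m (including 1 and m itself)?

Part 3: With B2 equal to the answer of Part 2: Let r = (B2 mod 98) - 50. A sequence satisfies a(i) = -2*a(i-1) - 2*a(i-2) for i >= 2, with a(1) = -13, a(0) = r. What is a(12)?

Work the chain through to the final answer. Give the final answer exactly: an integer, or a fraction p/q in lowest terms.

1536

Part 1: cross terms: (-5*-25 - 16*-33)=653, (16*-18 - 14*-25)=62, (14*16 - -27*-18)=-262, (-27*3 - -37*16)=511, (-37*-33 - -5*3)=1236; twice the area = |2200| = 2200; area = 1100; answer 1100
Part 2: B1 = 1100; threaded value p + q = 1101; m = 25603; 25603 is prime, so its only divisors are 1 and 25603; sigma = 1 + 25603 = 25604; answer 25604
Part 3: B2 = 25604; r = -24; a(2) = -2*(-13) - 2*(-24) = 74; iterating: a(2)=74, a(3)=-122, a(4)=96, a(5)=52, a(6)=-296, a(7)=488, a(8)=-384, a(9)=-208, a(10)=1184, a(11)=-1952, a(12)=1536; answer 1536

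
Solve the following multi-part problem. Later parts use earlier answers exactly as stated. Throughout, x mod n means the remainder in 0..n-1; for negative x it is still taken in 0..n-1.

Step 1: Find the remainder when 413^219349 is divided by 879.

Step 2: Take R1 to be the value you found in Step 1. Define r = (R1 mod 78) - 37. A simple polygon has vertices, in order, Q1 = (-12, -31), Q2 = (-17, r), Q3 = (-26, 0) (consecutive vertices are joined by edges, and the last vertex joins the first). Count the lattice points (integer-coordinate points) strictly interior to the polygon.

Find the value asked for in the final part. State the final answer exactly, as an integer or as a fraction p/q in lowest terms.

Step 1: squarings mod 879: 413^1=413, 413^2=43, 413^4=91, 413^8=370, 413^16=655, 413^32=73, 413^64=55, 413^128=388, 413^256=235, 413^512=727, 413^1024=250, 413^2048=91, 413^4096=370, 413^8192=655, 413^16384=73, 413^32768=55, 413^65536=388, 413^131072=235; 413^219349 = 413^1 * 413^4 * 413^16 * 413^64 * 413^128 * 413^2048 * 413^4096 * 413^16384 * 413^65536 * 413^131072 = 2 (mod 879); answer 2
Step 2: R1 = 2; r = -35; cross terms: (-12*-35 - -17*-31)=-107, (-17*0 - -26*-35)=-910, (-26*-31 - -12*0)=806; twice the area = |-211| = 211; area = 211/2; boundary points = 1 + 1 + 1 = 3; strictly interior points = area - boundary/2 + 1 = 105; answer 105

105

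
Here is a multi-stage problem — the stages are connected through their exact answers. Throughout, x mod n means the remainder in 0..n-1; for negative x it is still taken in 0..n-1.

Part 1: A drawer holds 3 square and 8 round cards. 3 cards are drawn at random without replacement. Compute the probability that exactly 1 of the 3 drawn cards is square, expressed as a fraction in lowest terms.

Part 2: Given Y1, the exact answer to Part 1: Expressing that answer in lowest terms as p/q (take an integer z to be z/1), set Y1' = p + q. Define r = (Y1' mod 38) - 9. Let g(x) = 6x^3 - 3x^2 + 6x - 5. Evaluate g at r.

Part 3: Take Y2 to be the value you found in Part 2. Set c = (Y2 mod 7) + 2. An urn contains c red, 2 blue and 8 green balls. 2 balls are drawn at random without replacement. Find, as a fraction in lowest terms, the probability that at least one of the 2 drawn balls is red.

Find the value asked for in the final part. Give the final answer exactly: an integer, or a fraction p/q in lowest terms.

Part 1: total draws C(11,3) = 165; favorable C(3,1)*C(8,2) = 84; P = 28/55; answer 28/55
Part 2: Y1 = 28/55; threaded value p + q = 83; r = -2; 6*(-2)^3 - 3*(-2)^2 + 6*(-2)^1 - 5 = (-48) + (-12) + (-12) + (-5) = -77; answer -77
Part 3: Y2 = -77; c = 2; total draws C(12,2) = 66; complement C(10,2) = 45; favorable 66 - 45 = 21; P = 7/22; answer 7/22

7/22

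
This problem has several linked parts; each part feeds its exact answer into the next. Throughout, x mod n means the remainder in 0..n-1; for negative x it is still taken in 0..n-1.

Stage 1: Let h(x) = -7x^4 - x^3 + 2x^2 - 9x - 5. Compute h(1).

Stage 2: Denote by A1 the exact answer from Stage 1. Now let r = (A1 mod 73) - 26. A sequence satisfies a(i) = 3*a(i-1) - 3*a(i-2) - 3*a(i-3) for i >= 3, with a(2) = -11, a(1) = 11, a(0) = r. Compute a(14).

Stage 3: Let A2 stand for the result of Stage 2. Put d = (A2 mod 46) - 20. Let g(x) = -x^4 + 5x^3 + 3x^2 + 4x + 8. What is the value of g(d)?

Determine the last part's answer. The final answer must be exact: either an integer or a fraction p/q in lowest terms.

101

Stage 1: -7*(1)^4 - 1*(1)^3 + 2*(1)^2 - 9*(1)^1 - 5 = (-7) + (-1) + (2) + (-9) + (-5) = -20; answer -20
Stage 2: A1 = -20; r = 27; a(3) = 3*(-11) - 3*(11) - 3*(27) = -147; iterating: a(3)=-147, a(4)=-441, a(5)=-849, a(6)=-783, a(7)=1521, a(8)=9459, a(9)=26163, a(10)=45549, a(11)=29781, a(12)=-125793, a(13)=-603369, a(14)=-1522071; answer -1522071
Stage 3: A2 = -1522071; d = 3; -1*(3)^4 + 5*(3)^3 + 3*(3)^2 + 4*(3)^1 + 8 = (-81) + (135) + (27) + (12) + (8) = 101; answer 101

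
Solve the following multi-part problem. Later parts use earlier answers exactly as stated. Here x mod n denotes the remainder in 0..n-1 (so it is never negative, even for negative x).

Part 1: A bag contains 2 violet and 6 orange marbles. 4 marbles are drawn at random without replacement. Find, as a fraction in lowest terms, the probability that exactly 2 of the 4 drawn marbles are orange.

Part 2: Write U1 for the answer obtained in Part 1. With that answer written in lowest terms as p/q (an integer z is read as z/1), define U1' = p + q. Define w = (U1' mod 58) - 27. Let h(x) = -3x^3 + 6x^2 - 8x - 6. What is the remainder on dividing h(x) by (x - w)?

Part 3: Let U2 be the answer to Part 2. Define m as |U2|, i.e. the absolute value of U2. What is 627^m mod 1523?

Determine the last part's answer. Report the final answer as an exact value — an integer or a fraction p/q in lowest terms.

1495

Part 1: total draws C(8,4) = 70; favorable C(6,2)*C(2,2) = 15; P = 3/14; answer 3/14
Part 2: U1 = 3/14; threaded value p + q = 17; w = -10; remainder = value at the root: -3*(-10)^3 + 6*(-10)^2 - 8*(-10)^1 - 6 = (3000) + (600) + (80) + (-6) = 3674; answer 3674
Part 3: U2 = 3674; m = 3674; squarings mod 1523: 627^1=627, 627^2=195, 627^4=1473, 627^8=977, 627^16=1131, 627^32=1364, 627^64=913, 627^128=488, 627^256=556, 627^512=1490, 627^1024=1089, 627^2048=1027; 627^3674 = 627^2 * 627^8 * 627^16 * 627^64 * 627^512 * 627^1024 * 627^2048 = 1495 (mod 1523); answer 1495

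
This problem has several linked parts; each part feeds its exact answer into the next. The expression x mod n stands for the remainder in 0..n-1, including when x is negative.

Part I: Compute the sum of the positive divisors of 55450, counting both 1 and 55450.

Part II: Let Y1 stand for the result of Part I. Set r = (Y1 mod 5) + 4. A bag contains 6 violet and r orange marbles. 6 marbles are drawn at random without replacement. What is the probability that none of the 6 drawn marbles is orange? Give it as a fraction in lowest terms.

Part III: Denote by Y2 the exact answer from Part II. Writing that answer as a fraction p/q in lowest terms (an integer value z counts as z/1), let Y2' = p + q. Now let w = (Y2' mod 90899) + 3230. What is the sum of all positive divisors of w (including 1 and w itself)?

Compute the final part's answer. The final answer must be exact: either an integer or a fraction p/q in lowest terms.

4864

Part I: 55450 = 2 * 5^2 * 1109; sigma = (1 + 2) * (1 + 5 + 25) * (1 + 1109) = 3 * 31 * 1110 = 103230; answer 103230
Part II: Y1 = 103230; r = 4; total draws C(10,6) = 210; favorable C(6,6) = 1; P = 1/210; answer 1/210
Part III: Y2 = 1/210; threaded value p + q = 211; w = 3441; 3441 = 3 * 31 * 37; sigma = (1 + 3) * (1 + 31) * (1 + 37) = 4 * 32 * 38 = 4864; answer 4864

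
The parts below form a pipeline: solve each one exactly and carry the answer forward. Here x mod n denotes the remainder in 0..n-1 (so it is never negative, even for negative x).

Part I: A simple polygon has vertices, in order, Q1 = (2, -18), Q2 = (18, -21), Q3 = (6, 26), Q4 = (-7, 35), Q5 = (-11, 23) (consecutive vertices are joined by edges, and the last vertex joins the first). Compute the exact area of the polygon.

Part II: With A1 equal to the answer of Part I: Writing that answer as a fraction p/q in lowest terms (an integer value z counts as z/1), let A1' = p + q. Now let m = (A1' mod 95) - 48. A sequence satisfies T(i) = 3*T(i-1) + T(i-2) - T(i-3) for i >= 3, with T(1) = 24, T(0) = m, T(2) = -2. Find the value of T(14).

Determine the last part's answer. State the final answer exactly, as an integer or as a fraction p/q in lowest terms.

-1787130

Part I: cross terms: (2*-21 - 18*-18)=282, (18*26 - 6*-21)=594, (6*35 - -7*26)=392, (-7*23 - -11*35)=224, (-11*-18 - 2*23)=152; twice the area = |1644| = 1644; area = 822; answer 822
Part II: A1 = 822; threaded value p + q = 823; m = 15; T(3) = 3*(-2) + 1*(24) - 1*(15) = 3; iterating: T(3)=3, T(4)=-17, T(5)=-46, T(6)=-158, T(7)=-503, T(8)=-1621, T(9)=-5208, T(10)=-16742, T(11)=-53813, T(12)=-172973, T(13)=-555990, T(14)=-1787130; answer -1787130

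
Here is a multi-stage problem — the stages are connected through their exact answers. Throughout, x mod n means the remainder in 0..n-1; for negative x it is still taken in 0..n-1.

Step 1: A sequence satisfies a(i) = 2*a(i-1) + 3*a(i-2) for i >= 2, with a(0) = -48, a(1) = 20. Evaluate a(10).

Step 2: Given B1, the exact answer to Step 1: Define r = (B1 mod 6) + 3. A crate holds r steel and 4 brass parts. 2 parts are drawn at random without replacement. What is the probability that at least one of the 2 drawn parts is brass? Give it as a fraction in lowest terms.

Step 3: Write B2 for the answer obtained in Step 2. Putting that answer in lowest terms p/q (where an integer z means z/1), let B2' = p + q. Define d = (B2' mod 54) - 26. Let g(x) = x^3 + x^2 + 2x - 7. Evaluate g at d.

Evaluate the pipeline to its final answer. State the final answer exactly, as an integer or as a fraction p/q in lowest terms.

Step 1: a(2) = 2*(20) + 3*(-48) = -104; iterating: a(2)=-104, a(3)=-148, a(4)=-608, a(5)=-1660, a(6)=-5144, a(7)=-15268, a(8)=-45968, a(9)=-137740, a(10)=-413384; answer -413384
Step 2: B1 = -413384; r = 7; total draws C(11,2) = 55; complement C(7,2) = 21; favorable 55 - 21 = 34; P = 34/55; answer 34/55
Step 3: B2 = 34/55; threaded value p + q = 89; d = 9; 1*(9)^3 + 1*(9)^2 + 2*(9)^1 - 7 = (729) + (81) + (18) + (-7) = 821; answer 821

821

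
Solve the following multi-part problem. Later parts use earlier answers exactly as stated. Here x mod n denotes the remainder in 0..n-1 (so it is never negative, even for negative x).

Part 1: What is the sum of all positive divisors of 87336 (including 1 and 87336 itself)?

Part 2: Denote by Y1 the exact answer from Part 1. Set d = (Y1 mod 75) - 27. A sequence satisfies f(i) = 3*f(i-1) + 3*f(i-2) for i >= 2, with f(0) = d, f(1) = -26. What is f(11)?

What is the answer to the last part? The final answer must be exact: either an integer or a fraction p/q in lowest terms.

Part 1: 87336 = 2^3 * 3^2 * 1213; sigma = (1 + 2 + 4 + 8) * (1 + 3 + 9) * (1 + 1213) = 15 * 13 * 1214 = 236730; answer 236730
Part 2: Y1 = 236730; d = 3; f(2) = 3*(-26) + 3*(3) = -69; iterating: f(2)=-69, f(3)=-285, f(4)=-1062, f(5)=-4041, f(6)=-15309, f(7)=-58050, f(8)=-220077, f(9)=-834381, f(10)=-3163374, f(11)=-11993265; answer -11993265

-11993265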